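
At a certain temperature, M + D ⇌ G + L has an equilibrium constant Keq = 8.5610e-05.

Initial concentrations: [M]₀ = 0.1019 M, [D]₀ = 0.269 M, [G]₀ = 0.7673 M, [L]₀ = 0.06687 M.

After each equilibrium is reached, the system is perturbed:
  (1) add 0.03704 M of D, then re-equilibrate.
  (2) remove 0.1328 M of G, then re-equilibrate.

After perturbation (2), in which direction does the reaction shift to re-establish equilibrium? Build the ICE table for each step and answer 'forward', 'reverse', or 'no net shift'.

Q₀ = 1.872 vs Keq = 8.5610e-05 ⇒ Q>K, reverse
Step 1:
                    M           D           G           L
  init         0.1019       0.269      0.7673     0.06687
  Δ           0.06686     0.06686    -0.06686    -0.06686
  eq           0.1688      0.3359      0.7004  6.9278e-06
  solve Keq expr → x = -0.06686; check Q = 8.5610e-05
Then add 0.03704 M of D.
Step 2:
                    M           D           G           L
  init         0.1688      0.3729      0.7004  6.9278e-06
  Δ       -7.6396e-07 -7.6396e-07  7.6396e-07  7.6396e-07
  eq           0.1688      0.3729      0.7004  7.6918e-06
  solve Keq expr → x = 7.6396e-07; check Q = 8.5610e-05
Then remove 0.1328 M of G.
Step 3:
                    M           D           G           L
  init         0.1688      0.3729      0.5676  7.6918e-06
  Δ       -1.7993e-06 -1.7993e-06  1.7993e-06  1.7993e-06
  eq           0.1688      0.3729      0.5676  9.4911e-06
  solve Keq expr → x = 1.7993e-06; check Q = 8.5610e-05

Direction: forward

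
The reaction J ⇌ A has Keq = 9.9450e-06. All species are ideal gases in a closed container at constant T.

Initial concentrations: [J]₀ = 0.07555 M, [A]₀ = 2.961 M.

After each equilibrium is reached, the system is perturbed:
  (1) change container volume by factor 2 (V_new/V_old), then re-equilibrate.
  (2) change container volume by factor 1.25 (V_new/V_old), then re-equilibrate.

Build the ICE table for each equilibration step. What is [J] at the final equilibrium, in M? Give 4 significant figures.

[J]_eq = 1.215 M

Q₀ = 39.19 vs Keq = 9.9450e-06 ⇒ Q>K, reverse
Step 1:
                   J          A
  I          0.07555      2.961
  C            2.961     -2.961
  E            3.037 3.0198e-05
  solve Keq expr → x = -2.961; check Q = 9.9450e-06
Then change container volume by factor 2 (V_new/V_old).
Step 2:
                   J          A
  I            1.518 1.5099e-05
  C                0          0
  E            1.518 1.5099e-05
  solve Keq expr → x = 0; check Q = 9.9450e-06
Then change container volume by factor 1.25 (V_new/V_old).
Step 3:
                   J          A
  I            1.215 1.2079e-05
  C                0          0
  E            1.215 1.2079e-05
  solve Keq expr → x = 0; check Q = 9.9450e-06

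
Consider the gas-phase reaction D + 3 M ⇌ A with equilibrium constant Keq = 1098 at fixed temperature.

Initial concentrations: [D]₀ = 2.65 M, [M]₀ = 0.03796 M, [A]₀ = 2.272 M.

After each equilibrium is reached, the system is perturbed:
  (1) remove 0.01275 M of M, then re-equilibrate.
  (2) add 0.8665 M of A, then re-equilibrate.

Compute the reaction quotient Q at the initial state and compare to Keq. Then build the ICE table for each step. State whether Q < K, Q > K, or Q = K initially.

Q₀ = 1.5674e+04 vs Keq = 1098 ⇒ Q>K, reverse
Step 1:
                    D           M           A
  I              2.65     0.03796       2.272
  C           0.01789     0.05368    -0.01789
  E             2.668     0.09164       2.254
  solve Keq expr → x = -0.01789; check Q = 1098
Then remove 0.01275 M of M.
Step 2:
                    D           M           A
  I             2.668     0.07889       2.254
  C          0.004215     0.01264   -0.004215
  E             2.672     0.09153        2.25
  solve Keq expr → x = -0.004215; check Q = 1098
Then add 0.8665 M of A.
Step 3:
                    D           M           A
  I             2.672     0.09153       3.116
  C          0.003473     0.01042   -0.003473
  E             2.676      0.1019       3.113
  solve Keq expr → x = -0.003473; check Q = 1098

Q₀ = 1.5674e+04; Q > K (proceeds reverse)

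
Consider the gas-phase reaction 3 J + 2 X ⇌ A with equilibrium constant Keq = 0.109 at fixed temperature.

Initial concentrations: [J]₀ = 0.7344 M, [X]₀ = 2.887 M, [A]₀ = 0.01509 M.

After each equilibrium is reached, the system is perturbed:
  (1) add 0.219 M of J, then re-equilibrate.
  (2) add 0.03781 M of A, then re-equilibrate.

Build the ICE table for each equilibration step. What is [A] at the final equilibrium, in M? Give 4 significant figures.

[A]_eq = 0.1693 M

Q₀ = 0.004571 vs Keq = 0.109 ⇒ Q<K, forward
Step 1:
                    J           X           A
  Initial      0.7344       2.887     0.01509
  Change       -0.243      -0.162     0.08098
  Equil        0.4914       2.725     0.09607
  solve Keq expr → x = 0.08098; check Q = 0.109
Then add 0.219 M of J.
Step 2:
                    J           X           A
  Initial      0.7104       2.725     0.09607
  Change      -0.1377    -0.09182     0.04591
  Equil        0.5727       2.633       0.142
  solve Keq expr → x = 0.04591; check Q = 0.109
Then add 0.03781 M of A.
Step 3:
                    J           X           A
  Initial      0.5727       2.633      0.1798
  Change      0.03142     0.02095    -0.01047
  Equil        0.6041       2.654      0.1693
  solve Keq expr → x = -0.01047; check Q = 0.109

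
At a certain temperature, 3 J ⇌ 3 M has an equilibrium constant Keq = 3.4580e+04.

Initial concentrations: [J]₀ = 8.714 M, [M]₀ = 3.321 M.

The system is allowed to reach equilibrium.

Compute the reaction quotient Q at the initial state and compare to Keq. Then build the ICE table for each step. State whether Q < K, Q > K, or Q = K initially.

Q₀ = 0.05535 vs Keq = 3.4580e+04 ⇒ Q<K, forward
Step 1:
                    J           M
  I             8.714       3.321
  C            -8.356       8.356
  E            0.3584       11.68
  solve Keq expr → x = 2.785; check Q = 3.4580e+04

Q₀ = 0.05535; Q < K (proceeds forward)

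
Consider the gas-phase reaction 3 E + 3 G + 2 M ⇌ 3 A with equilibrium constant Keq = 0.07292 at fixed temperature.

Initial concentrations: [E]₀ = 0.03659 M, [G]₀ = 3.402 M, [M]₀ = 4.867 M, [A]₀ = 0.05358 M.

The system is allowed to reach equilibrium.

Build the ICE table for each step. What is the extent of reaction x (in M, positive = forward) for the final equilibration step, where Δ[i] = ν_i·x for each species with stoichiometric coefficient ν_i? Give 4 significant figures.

Q₀ = 0.003367 vs Keq = 0.07292 ⇒ Q<K, forward
Step 1:
                  E         G         M         A
  I         0.03659     3.402     4.867   0.05358
  C        -0.01874  -0.01874   -0.0125   0.01874
  E         0.01785     3.383     4.855   0.07232
  solve Keq expr → x = 0.006248; check Q = 0.07292

x = 0.006248 M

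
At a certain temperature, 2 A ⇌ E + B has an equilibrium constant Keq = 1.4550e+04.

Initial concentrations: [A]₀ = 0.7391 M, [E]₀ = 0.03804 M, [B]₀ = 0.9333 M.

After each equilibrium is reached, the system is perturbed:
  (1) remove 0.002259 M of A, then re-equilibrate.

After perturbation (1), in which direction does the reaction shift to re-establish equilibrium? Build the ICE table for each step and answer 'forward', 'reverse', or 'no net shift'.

Q₀ = 0.06499 vs Keq = 1.4550e+04 ⇒ Q<K, forward
Step 1:
                    A           E           B
  Initial      0.7391     0.03804      0.9333
  Change      -0.7331      0.3665      0.3665
  Equil      0.006012      0.4046         1.3
  solve Keq expr → x = 0.3665; check Q = 1.4550e+04
Then remove 0.002259 M of A.
Step 2:
                    A           E           B
  Initial    0.003753      0.4046         1.3
  Change     0.002248   -0.001124   -0.001124
  Equil      0.006001      0.4035       1.299
  solve Keq expr → x = -0.001124; check Q = 1.4550e+04

Direction: reverse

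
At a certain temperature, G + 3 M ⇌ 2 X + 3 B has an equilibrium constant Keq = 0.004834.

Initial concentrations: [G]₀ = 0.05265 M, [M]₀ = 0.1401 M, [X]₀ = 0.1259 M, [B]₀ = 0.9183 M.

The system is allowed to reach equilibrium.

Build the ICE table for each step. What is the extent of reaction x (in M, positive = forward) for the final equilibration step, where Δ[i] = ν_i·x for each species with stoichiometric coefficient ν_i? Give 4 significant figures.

x = -0.05965 M

Q₀ = 84.78 vs Keq = 0.004834 ⇒ Q>K, reverse
Step 1:
                   G          M          X          B
  init       0.05265     0.1401     0.1259     0.9183
  Δ          0.05965     0.1789    -0.1193    -0.1789
  eq          0.1123      0.319   0.006604     0.7394
  solve Keq expr → x = -0.05965; check Q = 0.004834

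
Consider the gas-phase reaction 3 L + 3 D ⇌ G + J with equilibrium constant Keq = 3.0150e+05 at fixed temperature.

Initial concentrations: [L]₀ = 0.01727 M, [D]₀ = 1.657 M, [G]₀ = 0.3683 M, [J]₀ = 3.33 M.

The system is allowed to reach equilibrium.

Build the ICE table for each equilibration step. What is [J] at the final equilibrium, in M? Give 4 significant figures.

Q₀ = 5.2336e+04 vs Keq = 3.0150e+05 ⇒ Q<K, forward
Step 1:
                  L         D         G         J
  I         0.01727     1.657    0.3683      3.33
  C       -0.007568 -0.007568  0.002523  0.002523
  E        0.009702     1.649    0.3708     3.333
  solve Keq expr → x = 0.002523; check Q = 3.0150e+05

[J]_eq = 3.333 M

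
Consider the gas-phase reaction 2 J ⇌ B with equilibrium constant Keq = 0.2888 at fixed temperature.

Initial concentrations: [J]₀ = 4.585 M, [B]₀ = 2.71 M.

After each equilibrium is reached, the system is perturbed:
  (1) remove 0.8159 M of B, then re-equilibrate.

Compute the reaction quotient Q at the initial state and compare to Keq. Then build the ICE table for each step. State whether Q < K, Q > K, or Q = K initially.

Q₀ = 0.1289 vs Keq = 0.2888 ⇒ Q<K, forward
Step 1:
                    J           B
  init          4.585        2.71
  Δ              -1.2      0.5998
  eq            3.385        3.31
  solve Keq expr → x = 0.5998; check Q = 0.2888
Then remove 0.8159 M of B.
Step 2:
                    J           B
  init          3.385       2.494
  Δ           -0.3464      0.1732
  eq            3.039       2.667
  solve Keq expr → x = 0.1732; check Q = 0.2888

Q₀ = 0.1289; Q < K (proceeds forward)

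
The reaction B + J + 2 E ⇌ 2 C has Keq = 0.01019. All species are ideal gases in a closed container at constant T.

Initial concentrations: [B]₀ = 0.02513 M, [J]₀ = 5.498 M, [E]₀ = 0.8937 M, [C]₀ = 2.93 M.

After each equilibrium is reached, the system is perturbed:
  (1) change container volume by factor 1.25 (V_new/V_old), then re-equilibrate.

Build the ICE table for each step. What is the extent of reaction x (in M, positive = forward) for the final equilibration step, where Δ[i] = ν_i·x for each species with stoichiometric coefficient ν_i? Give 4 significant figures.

x = -0.04651 M

Q₀ = 77.8 vs Keq = 0.01019 ⇒ Q>K, reverse
Step 1:
                    B           J           E           C
  init        0.02513       5.498      0.8937        2.93
  Δ             1.059       1.059       2.119      -2.119
  eq            1.085       6.557       3.013       0.811
  solve Keq expr → x = -1.059; check Q = 0.01019
Then change container volume by factor 1.25 (V_new/V_old).
Step 2:
                    B           J           E           C
  init         0.8677       5.246        2.41      0.6488
  Δ           0.04651     0.04651     0.09302    -0.09302
  eq           0.9142       5.292       2.503      0.5558
  solve Keq expr → x = -0.04651; check Q = 0.01019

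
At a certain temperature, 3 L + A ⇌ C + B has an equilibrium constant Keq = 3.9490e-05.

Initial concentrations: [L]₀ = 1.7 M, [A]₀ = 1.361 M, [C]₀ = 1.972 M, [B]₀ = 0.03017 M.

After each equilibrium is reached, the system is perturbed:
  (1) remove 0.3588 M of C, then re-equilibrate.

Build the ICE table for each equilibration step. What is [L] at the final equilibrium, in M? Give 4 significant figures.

Q₀ = 0.008898 vs Keq = 3.9490e-05 ⇒ Q>K, reverse
Step 1:
                    L           A           C           B
  I               1.7       1.361       1.972     0.03017
  C           0.09002     0.03001    -0.03001    -0.03001
  E              1.79       1.391       1.942  1.6224e-04
  solve Keq expr → x = -0.03001; check Q = 3.9490e-05
Then remove 0.3588 M of C.
Step 2:
                    L           A           C           B
  I              1.79       1.391       1.583  1.6224e-04
  C       -1.1016e-04 -3.6721e-05  3.6721e-05  3.6721e-05
  E              1.79       1.391       1.583  1.9896e-04
  solve Keq expr → x = 3.6721e-05; check Q = 3.9490e-05

[L]_eq = 1.79 M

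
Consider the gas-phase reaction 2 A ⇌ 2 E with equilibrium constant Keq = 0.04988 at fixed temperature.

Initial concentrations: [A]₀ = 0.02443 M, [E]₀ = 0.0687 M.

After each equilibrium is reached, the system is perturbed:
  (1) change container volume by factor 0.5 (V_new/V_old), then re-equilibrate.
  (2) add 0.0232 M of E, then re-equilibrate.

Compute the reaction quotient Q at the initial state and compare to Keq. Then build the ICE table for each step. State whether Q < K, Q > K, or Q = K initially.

Q₀ = 7.908 vs Keq = 0.04988 ⇒ Q>K, reverse
Step 1:
                    A           E
  Initial     0.02443      0.0687
  Change       0.0517     -0.0517
  Equil       0.07613       0.017
  solve Keq expr → x = -0.02585; check Q = 0.04988
Then change container volume by factor 0.5 (V_new/V_old).
Step 2:
                    A           E
  Initial      0.1523       0.034
  Change            0           0
  Equil        0.1523       0.034
  solve Keq expr → x = 0; check Q = 0.04988
Then add 0.0232 M of E.
Step 3:
                    A           E
  Initial      0.1523      0.0572
  Change      0.01896    -0.01896
  Equil        0.1712     0.03824
  solve Keq expr → x = -0.009482; check Q = 0.04988

Q₀ = 7.908; Q > K (proceeds reverse)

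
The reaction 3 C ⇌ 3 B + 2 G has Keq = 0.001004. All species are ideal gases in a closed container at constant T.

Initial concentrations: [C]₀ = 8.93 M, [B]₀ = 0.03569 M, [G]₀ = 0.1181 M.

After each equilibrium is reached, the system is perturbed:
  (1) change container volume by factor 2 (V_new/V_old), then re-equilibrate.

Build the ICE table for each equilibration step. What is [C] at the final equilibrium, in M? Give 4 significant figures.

[C]_eq = 3.847 M

Q₀ = 8.9040e-10 vs Keq = 0.001004 ⇒ Q<K, forward
Step 1:
                   C          B          G
  Initial       8.93    0.03569     0.1181
  Change     -0.9389     0.9389     0.6259
  Equil        7.991     0.9745      0.744
  solve Keq expr → x = 0.313; check Q = 0.001004
Then change container volume by factor 2 (V_new/V_old).
Step 2:
                   C          B          G
  Initial      3.996     0.4873      0.372
  Change     -0.1488     0.1488    0.09922
  Equil        3.847     0.6361     0.4712
  solve Keq expr → x = 0.04961; check Q = 0.001004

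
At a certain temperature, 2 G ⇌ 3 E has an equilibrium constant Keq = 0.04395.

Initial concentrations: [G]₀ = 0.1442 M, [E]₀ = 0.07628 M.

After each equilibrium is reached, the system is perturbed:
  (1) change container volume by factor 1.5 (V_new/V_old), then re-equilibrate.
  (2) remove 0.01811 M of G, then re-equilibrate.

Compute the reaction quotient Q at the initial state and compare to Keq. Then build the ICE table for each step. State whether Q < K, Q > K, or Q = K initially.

Q₀ = 0.02135; Q < K (proceeds forward)

Q₀ = 0.02135 vs Keq = 0.04395 ⇒ Q<K, forward
Step 1:
                    G           E
  I            0.1442     0.07628
  C          -0.01062     0.01594
  E            0.1336     0.09222
  solve Keq expr → x = 0.005312; check Q = 0.04395
Then change container volume by factor 1.5 (V_new/V_old).
Step 2:
                    G           E
  I           0.08905     0.06148
  C          -0.00438     0.00657
  E           0.08467     0.06805
  solve Keq expr → x = 0.00219; check Q = 0.04395
Then remove 0.01811 M of G.
Step 3:
                    G           E
  I           0.06656     0.06805
  C          0.004864   -0.007296
  E           0.07142     0.06075
  solve Keq expr → x = -0.002432; check Q = 0.04395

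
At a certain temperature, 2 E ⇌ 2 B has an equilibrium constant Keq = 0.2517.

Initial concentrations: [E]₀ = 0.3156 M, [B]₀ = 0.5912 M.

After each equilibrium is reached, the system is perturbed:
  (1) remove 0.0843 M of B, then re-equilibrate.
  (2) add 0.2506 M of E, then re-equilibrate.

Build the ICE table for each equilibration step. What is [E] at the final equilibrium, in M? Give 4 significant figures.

Q₀ = 3.509 vs Keq = 0.2517 ⇒ Q>K, reverse
Step 1:
                  E         B
  I          0.3156    0.5912
  C          0.2883   -0.2883
  E          0.6039    0.3029
  solve Keq expr → x = -0.1441; check Q = 0.2517
Then remove 0.0843 M of B.
Step 2:
                  E         B
  I          0.6039    0.2186
  C        -0.05614   0.05614
  E          0.5477    0.2748
  solve Keq expr → x = 0.02807; check Q = 0.2517
Then add 0.2506 M of E.
Step 3:
                  E         B
  I          0.7983    0.2748
  C        -0.08372   0.08372
  E          0.7146    0.3585
  solve Keq expr → x = 0.04186; check Q = 0.2517

[E]_eq = 0.7146 M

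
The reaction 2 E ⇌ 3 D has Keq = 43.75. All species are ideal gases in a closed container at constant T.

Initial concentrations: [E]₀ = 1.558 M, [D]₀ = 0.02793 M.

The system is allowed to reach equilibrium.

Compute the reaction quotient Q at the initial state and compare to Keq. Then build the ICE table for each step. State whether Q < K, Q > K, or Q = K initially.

Q₀ = 8.9759e-06; Q < K (proceeds forward)

Q₀ = 8.9759e-06 vs Keq = 43.75 ⇒ Q<K, forward
Step 1:
                   E          D
  Initial      1.558    0.02793
  Change      -1.189      1.784
  Equil       0.3687      1.812
  solve Keq expr → x = 0.5946; check Q = 43.75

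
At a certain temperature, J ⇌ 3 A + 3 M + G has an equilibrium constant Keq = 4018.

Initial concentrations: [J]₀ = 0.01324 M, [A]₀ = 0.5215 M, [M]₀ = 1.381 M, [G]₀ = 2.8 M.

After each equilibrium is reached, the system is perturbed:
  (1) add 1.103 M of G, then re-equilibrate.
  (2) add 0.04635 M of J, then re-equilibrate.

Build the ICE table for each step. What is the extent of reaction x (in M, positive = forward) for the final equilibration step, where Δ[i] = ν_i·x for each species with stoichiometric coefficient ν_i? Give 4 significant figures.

Q₀ = 79 vs Keq = 4018 ⇒ Q<K, forward
Step 1:
                    J           A           M           G
  Initial     0.01324      0.5215       1.381         2.8
  Change     -0.01289     0.03866     0.03866     0.01289
  Equil    3.5208e-04      0.5602        1.42       2.813
  solve Keq expr → x = 0.01289; check Q = 4018
Then add 1.103 M of G.
Step 2:
                    J           A           M           G
  Initial  3.5208e-04      0.5602        1.42       3.916
  Change   1.3654e-04 -4.0963e-04 -4.0963e-04 -1.3654e-04
  Equil    4.8863e-04      0.5598       1.419       3.916
  solve Keq expr → x = -1.3654e-04; check Q = 4018
Then add 0.04635 M of J.
Step 3:
                    J           A           M           G
  Initial     0.04684      0.5598       1.419       3.916
  Change     -0.04558      0.1368      0.1368     0.04558
  Equil      0.001255      0.6965       1.556       3.961
  solve Keq expr → x = 0.04558; check Q = 4018

x = 0.04558 M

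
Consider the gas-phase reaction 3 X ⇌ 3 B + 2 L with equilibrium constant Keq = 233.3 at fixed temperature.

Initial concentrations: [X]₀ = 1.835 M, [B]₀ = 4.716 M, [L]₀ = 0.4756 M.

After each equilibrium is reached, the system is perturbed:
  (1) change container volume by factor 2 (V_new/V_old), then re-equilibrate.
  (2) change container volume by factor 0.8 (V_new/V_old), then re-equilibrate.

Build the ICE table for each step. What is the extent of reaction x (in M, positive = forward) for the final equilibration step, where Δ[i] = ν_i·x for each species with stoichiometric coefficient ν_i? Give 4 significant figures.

x = -0.01623 M

Q₀ = 3.84 vs Keq = 233.3 ⇒ Q<K, forward
Step 1:
                    X           B           L
  Initial       1.835       4.716      0.4756
  Change      -0.8855      0.8855      0.5903
  Equil        0.9495       5.602       1.066
  solve Keq expr → x = 0.2952; check Q = 233.3
Then change container volume by factor 2 (V_new/V_old).
Step 2:
                    X           B           L
  Initial      0.4747       2.801       0.533
  Change      -0.1291      0.1291     0.08604
  Equil        0.3457        2.93       0.619
  solve Keq expr → x = 0.04302; check Q = 233.3
Then change container volume by factor 0.8 (V_new/V_old).
Step 3:
                    X           B           L
  Initial      0.4321       3.662      0.7738
  Change       0.0487     -0.0487    -0.03247
  Equil        0.4808       3.614      0.7413
  solve Keq expr → x = -0.01623; check Q = 233.3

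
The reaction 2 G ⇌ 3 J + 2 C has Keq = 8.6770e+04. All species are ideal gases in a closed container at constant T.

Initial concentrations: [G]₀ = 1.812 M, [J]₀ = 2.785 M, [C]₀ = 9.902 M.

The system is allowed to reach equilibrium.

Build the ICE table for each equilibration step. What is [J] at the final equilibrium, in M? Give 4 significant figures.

Q₀ = 645.1 vs Keq = 8.6770e+04 ⇒ Q<K, forward
Step 1:
                   G          J          C
  I            1.812      2.785      9.902
  C           -1.398      2.097      1.398
  E           0.4138      4.882       11.3
  solve Keq expr → x = 0.6991; check Q = 8.6770e+04

[J]_eq = 4.882 M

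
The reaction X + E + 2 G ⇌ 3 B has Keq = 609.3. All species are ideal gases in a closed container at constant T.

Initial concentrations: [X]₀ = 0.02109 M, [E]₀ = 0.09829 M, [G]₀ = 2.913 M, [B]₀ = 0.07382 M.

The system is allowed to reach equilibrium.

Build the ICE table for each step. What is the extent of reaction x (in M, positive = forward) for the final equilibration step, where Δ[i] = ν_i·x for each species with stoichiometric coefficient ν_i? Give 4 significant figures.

x = 0.02108 M

Q₀ = 0.02287 vs Keq = 609.3 ⇒ Q<K, forward
Step 1:
                    X           E           G           B
  init        0.02109     0.09829       2.913     0.07382
  Δ          -0.02108    -0.02108    -0.04217     0.06325
  eq       6.6424e-06     0.07721       2.871      0.1371
  solve Keq expr → x = 0.02108; check Q = 609.3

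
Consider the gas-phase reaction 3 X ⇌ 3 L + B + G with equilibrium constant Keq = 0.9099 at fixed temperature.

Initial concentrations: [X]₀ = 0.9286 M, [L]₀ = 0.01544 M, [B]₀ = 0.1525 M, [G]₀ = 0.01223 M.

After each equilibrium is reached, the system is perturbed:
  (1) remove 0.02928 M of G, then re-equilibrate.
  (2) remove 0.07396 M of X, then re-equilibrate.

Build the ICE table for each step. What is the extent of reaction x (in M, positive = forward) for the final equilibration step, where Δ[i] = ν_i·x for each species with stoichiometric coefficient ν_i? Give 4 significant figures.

Q₀ = 8.5734e-09 vs Keq = 0.9099 ⇒ Q<K, forward
Step 1:
                   X          L          B          G
  init        0.9286    0.01544     0.1525    0.01223
  Δ          -0.6365     0.6365     0.2122     0.2122
  eq          0.2921     0.6519     0.3647     0.2244
  solve Keq expr → x = 0.2122; check Q = 0.9099
Then remove 0.02928 M of G.
Step 2:
                   X          L          B          G
  init        0.2921     0.6519     0.3647     0.1951
  Δ        -0.007947   0.007947   0.002649   0.002649
  eq          0.2841     0.6599     0.3673     0.1978
  solve Keq expr → x = 0.002649; check Q = 0.9099
Then remove 0.07396 M of X.
Step 3:
                   X          L          B          G
  init        0.2102     0.6599     0.3673     0.1978
  Δ          0.04449   -0.04449   -0.01483   -0.01483
  eq          0.2547     0.6154     0.3525     0.1829
  solve Keq expr → x = -0.01483; check Q = 0.9099

x = -0.01483 M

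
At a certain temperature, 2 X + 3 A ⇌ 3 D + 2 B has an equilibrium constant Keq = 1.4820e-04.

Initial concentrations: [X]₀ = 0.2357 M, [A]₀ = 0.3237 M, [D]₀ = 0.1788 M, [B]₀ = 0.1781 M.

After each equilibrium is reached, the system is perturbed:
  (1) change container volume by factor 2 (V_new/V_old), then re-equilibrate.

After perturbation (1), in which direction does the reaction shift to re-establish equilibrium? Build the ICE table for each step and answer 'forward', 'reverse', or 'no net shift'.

Direction: no net shift

Q₀ = 0.09622 vs Keq = 1.4820e-04 ⇒ Q>K, reverse
Step 1:
                   X          A          D          B
  init        0.2357     0.3237     0.1788     0.1781
  Δ          0.08355     0.1253    -0.1253   -0.08355
  eq          0.3192      0.449    0.05348    0.09455
  solve Keq expr → x = -0.04177; check Q = 1.4820e-04
Then change container volume by factor 2 (V_new/V_old).
Step 2:
                   X          A          D          B
  init        0.1596     0.2245    0.02674    0.04728
  Δ                0          0          0          0
  eq          0.1596     0.2245    0.02674    0.04728
  solve Keq expr → x = 0; check Q = 1.4820e-04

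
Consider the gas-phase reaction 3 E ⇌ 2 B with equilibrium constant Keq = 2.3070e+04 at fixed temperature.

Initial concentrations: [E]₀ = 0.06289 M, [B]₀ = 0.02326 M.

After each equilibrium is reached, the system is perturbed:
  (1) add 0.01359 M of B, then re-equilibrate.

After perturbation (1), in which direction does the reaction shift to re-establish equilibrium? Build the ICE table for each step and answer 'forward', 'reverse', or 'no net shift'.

Q₀ = 2.175 vs Keq = 2.3070e+04 ⇒ Q<K, forward
Step 1:
                  E         B
  Initial   0.06289   0.02326
  Change   -0.05741   0.03828
  Equil    0.005475   0.06154
  solve Keq expr → x = 0.01914; check Q = 2.3070e+04
Then add 0.01359 M of B.
Step 2:
                  E         B
  Initial  0.005475   0.07513
  Change  7.5121e-04 -5.0081e-04
  Equil    0.006226   0.07463
  solve Keq expr → x = -2.5040e-04; check Q = 2.3070e+04

Direction: reverse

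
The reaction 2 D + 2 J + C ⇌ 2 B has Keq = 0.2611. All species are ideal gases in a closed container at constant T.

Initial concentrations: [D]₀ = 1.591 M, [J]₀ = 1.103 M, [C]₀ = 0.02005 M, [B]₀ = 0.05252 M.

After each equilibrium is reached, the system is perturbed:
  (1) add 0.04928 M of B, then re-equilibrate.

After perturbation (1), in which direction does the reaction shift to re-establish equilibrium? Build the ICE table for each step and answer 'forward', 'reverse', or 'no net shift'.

Q₀ = 0.04467 vs Keq = 0.2611 ⇒ Q<K, forward
Step 1:
                    D           J           C           B
  I             1.591       1.103     0.02005     0.05252
  C          -0.02428    -0.02428    -0.01214     0.02428
  E             1.567       1.079    0.007909      0.0768
  solve Keq expr → x = 0.01214; check Q = 0.2611
Then add 0.04928 M of B.
Step 2:
                    D           J           C           B
  I             1.567       1.079    0.007909      0.1261
  C           0.01546     0.01546    0.007729    -0.01546
  E             1.582       1.094     0.01564      0.1106
  solve Keq expr → x = -0.007729; check Q = 0.2611

Direction: reverse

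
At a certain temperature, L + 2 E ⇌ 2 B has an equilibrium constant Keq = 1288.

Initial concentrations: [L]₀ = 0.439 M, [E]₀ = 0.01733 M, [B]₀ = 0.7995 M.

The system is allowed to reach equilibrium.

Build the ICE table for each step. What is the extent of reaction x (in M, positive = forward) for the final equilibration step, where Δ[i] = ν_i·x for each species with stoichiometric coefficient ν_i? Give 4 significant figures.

Q₀ = 4848 vs Keq = 1288 ⇒ Q>K, reverse
Step 1:
                   L          E          B
  init         0.439    0.01733     0.7995
  Δ         0.007681    0.01536   -0.01536
  eq          0.4467    0.03269     0.7841
  solve Keq expr → x = -0.007681; check Q = 1288

x = -0.007681 M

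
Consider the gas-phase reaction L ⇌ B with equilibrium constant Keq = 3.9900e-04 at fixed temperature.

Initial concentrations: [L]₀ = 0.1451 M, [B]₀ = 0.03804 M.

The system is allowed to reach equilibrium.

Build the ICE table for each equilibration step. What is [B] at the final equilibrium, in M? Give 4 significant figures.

Q₀ = 0.2622 vs Keq = 3.9900e-04 ⇒ Q>K, reverse
Step 1:
                    L           B
  I            0.1451     0.03804
  C           0.03797    -0.03797
  E            0.1831  7.3044e-05
  solve Keq expr → x = -0.03797; check Q = 3.9900e-04

[B]_eq = 7.3044e-05 M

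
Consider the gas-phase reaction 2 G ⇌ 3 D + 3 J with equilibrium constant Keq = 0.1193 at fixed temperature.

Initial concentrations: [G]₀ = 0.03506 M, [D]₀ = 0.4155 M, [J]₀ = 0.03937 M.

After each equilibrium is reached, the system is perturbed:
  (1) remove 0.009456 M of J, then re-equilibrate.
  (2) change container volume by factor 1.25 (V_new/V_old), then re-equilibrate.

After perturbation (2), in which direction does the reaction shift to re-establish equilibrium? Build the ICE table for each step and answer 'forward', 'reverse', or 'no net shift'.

Q₀ = 0.003561 vs Keq = 0.1193 ⇒ Q<K, forward
Step 1:
                    G           D           J
  I           0.03506      0.4155     0.03937
  C          -0.01958     0.02937     0.02937
  E           0.01548      0.4449     0.06874
  solve Keq expr → x = 0.009789; check Q = 0.1193
Then remove 0.009456 M of J.
Step 2:
                    G           D           J
  I           0.01548      0.4449     0.05928
  C         -0.001996    0.002994    0.002994
  E           0.01349      0.4479     0.06228
  solve Keq expr → x = 9.9800e-04; check Q = 0.1193
Then change container volume by factor 1.25 (V_new/V_old).
Step 3:
                    G           D           J
  I           0.01079      0.3583     0.04982
  C          -0.00284     0.00426     0.00426
  E          0.007949      0.3625     0.05408
  solve Keq expr → x = 0.00142; check Q = 0.1193

Direction: forward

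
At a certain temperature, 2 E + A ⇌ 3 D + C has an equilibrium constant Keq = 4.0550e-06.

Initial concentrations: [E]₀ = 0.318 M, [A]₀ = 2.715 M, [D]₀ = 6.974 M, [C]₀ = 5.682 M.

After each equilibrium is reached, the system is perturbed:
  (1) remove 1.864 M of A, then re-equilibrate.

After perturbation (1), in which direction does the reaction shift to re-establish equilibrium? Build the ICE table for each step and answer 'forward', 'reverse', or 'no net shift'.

Direction: reverse

Q₀ = 7020 vs Keq = 4.0550e-06 ⇒ Q>K, reverse
Step 1:
                   E          A          D          C
  Initial      0.318      2.715      6.974      5.682
  Change       4.614      2.307     -6.921     -2.307
  Equil        4.932      5.022    0.05275      3.375
  solve Keq expr → x = -2.307; check Q = 4.0550e-06
Then remove 1.864 M of A.
Step 2:
                   E          A          D          C
  Initial      4.932      3.158    0.05275      3.375
  Change    0.005002   0.002501  -0.007504  -0.002501
  Equil        4.937      3.161    0.04525      3.372
  solve Keq expr → x = -0.002501; check Q = 4.0550e-06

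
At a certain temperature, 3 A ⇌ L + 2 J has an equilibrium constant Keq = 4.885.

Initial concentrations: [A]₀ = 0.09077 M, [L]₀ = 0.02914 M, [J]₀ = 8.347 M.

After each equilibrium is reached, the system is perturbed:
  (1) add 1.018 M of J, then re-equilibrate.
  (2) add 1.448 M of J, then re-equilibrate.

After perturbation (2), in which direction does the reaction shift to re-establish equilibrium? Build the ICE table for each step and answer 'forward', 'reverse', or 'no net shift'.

Direction: reverse

Q₀ = 2715 vs Keq = 4.885 ⇒ Q>K, reverse
Step 1:
                    A           L           J
  Initial     0.09077     0.02914       8.347
  Change      0.08624    -0.02875    -0.05749
  Equil         0.177  3.9426e-04        8.29
  solve Keq expr → x = -0.02875; check Q = 4.885
Then add 1.018 M of J.
Step 2:
                    A           L           J
  Initial       0.177  3.9426e-04       9.308
  Change   2.4071e-04 -8.0238e-05 -1.6048e-04
  Equil        0.1772  3.1402e-04       9.307
  solve Keq expr → x = -8.0238e-05; check Q = 4.885
Then add 1.448 M of J.
Step 3:
                    A           L           J
  Initial      0.1772  3.1402e-04       10.76
  Change   2.3377e-04 -7.7923e-05 -1.5585e-04
  Equil        0.1775  2.3610e-04       10.76
  solve Keq expr → x = -7.7923e-05; check Q = 4.885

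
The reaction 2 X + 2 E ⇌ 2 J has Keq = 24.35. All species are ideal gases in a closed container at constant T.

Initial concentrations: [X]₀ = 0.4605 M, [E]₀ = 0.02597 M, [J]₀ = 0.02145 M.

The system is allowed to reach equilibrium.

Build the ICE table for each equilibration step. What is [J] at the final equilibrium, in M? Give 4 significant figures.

[J]_eq = 0.03268 M

Q₀ = 3.217 vs Keq = 24.35 ⇒ Q<K, forward
Step 1:
                   X          E          J
  Initial     0.4605    0.02597    0.02145
  Change    -0.01123   -0.01123    0.01123
  Equil       0.4493    0.01474    0.03268
  solve Keq expr → x = 0.005615; check Q = 24.35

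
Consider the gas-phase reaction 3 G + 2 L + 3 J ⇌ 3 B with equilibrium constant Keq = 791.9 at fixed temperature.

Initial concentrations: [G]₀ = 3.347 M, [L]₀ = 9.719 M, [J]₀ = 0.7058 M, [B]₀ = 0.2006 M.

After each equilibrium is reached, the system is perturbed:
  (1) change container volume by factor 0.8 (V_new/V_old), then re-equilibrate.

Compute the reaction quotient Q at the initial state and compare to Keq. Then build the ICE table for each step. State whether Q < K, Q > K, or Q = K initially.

Q₀ = 6.4824e-06 vs Keq = 791.9 ⇒ Q<K, forward
Step 1:
                  G         L         J         B
  init        3.347     9.719    0.7058    0.2006
  Δ         -0.6975    -0.465   -0.6975    0.6975
  eq           2.65     9.254  0.008312    0.8981
  solve Keq expr → x = 0.2325; check Q = 791.9
Then change container volume by factor 0.8 (V_new/V_old).
Step 2:
                  G         L         J         B
  init        3.312     11.57   0.01039     1.123
  Δ       -0.003199 -0.002132 -0.003199  0.003199
  eq          3.309     11.57  0.007191     1.126
  solve Keq expr → x = 0.001066; check Q = 791.9

Q₀ = 6.4824e-06; Q < K (proceeds forward)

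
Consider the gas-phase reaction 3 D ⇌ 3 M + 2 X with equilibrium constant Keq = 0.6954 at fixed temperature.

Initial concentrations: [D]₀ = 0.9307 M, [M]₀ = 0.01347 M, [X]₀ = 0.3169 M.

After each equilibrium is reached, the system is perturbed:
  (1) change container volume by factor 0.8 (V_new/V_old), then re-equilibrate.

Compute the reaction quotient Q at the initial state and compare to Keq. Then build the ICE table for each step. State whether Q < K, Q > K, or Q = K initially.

Q₀ = 3.0445e-07; Q < K (proceeds forward)

Q₀ = 3.0445e-07 vs Keq = 0.6954 ⇒ Q<K, forward
Step 1:
                    D           M           X
  init         0.9307     0.01347      0.3169
  Δ            -0.498       0.498       0.332
  eq           0.4327      0.5115      0.6489
  solve Keq expr → x = 0.166; check Q = 0.6954
Then change container volume by factor 0.8 (V_new/V_old).
Step 2:
                    D           M           X
  init         0.5409      0.6393      0.8111
  Δ            0.0376     -0.0376    -0.02507
  eq           0.5785      0.6017      0.7861
  solve Keq expr → x = -0.01253; check Q = 0.6954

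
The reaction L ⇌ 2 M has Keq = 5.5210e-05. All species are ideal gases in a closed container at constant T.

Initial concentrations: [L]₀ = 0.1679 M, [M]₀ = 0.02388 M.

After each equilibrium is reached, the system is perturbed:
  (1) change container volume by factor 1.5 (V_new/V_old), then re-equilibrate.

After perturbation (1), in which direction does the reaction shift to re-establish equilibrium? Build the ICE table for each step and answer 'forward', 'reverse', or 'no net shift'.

Q₀ = 0.003396 vs Keq = 5.5210e-05 ⇒ Q>K, reverse
Step 1:
                  L         M
  I          0.1679   0.02388
  C         0.01037  -0.02074
  E          0.1783  0.003137
  solve Keq expr → x = -0.01037; check Q = 5.5210e-05
Then change container volume by factor 1.5 (V_new/V_old).
Step 2:
                  L         M
  I          0.1188  0.002092
  C       -2.3377e-04 4.6753e-04
  E          0.1186  0.002559
  solve Keq expr → x = 2.3377e-04; check Q = 5.5210e-05

Direction: forward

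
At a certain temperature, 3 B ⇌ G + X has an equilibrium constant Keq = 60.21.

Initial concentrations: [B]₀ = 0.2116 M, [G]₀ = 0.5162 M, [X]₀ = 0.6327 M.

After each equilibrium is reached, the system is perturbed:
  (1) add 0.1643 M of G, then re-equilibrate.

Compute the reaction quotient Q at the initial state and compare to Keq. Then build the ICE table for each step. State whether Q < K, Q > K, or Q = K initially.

Q₀ = 34.47; Q < K (proceeds forward)

Q₀ = 34.47 vs Keq = 60.21 ⇒ Q<K, forward
Step 1:
                  B         G         X
  I          0.2116    0.5162    0.6327
  C         -0.0336    0.0112    0.0112
  E           0.178    0.5274    0.6439
  solve Keq expr → x = 0.0112; check Q = 60.21
Then add 0.1643 M of G.
Step 2:
                  B         G         X
  I           0.178    0.6917    0.6439
  C         0.01581 -0.005271 -0.005271
  E          0.1938    0.6864    0.6386
  solve Keq expr → x = -0.005271; check Q = 60.21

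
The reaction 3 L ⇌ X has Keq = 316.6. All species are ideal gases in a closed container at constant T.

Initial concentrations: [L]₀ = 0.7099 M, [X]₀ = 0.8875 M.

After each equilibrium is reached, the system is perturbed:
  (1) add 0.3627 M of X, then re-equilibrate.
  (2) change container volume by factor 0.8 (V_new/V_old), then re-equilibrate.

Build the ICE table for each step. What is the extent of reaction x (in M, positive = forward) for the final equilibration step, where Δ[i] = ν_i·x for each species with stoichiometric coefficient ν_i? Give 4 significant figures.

x = 0.00942 M

Q₀ = 2.481 vs Keq = 316.6 ⇒ Q<K, forward
Step 1:
                    L           X
  Initial      0.7099      0.8875
  Change      -0.5596      0.1865
  Equil        0.1503       1.074
  solve Keq expr → x = 0.1865; check Q = 316.6
Then add 0.3627 M of X.
Step 2:
                    L           X
  Initial      0.1503       1.437
  Change      0.01511   -0.005036
  Equil        0.1654       1.432
  solve Keq expr → x = -0.005036; check Q = 316.6
Then change container volume by factor 0.8 (V_new/V_old).
Step 3:
                    L           X
  Initial      0.2067        1.79
  Change     -0.02826     0.00942
  Equil        0.1784       1.799
  solve Keq expr → x = 0.00942; check Q = 316.6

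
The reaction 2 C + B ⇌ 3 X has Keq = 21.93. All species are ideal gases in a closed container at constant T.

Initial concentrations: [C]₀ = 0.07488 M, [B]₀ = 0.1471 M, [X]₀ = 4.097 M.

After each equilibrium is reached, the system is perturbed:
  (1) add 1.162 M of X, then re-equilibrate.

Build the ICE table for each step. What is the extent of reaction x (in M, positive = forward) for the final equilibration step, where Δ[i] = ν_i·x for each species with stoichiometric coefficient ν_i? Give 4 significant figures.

x = -0.1558 M

Q₀ = 8.3378e+04 vs Keq = 21.93 ⇒ Q>K, reverse
Step 1:
                  C         B         X
  I         0.07488    0.1471     4.097
  C           1.015    0.5076    -1.523
  E            1.09    0.6547     2.574
  solve Keq expr → x = -0.5076; check Q = 21.93
Then add 1.162 M of X.
Step 2:
                  C         B         X
  I            1.09    0.6547     3.736
  C          0.3117    0.1558   -0.4675
  E           1.402    0.8105     3.269
  solve Keq expr → x = -0.1558; check Q = 21.93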